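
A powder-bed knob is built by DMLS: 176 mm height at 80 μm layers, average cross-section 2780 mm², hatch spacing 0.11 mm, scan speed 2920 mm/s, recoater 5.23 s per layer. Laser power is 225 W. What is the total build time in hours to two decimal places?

8.49 hours

Layers = ⌈176/0.08⌉ = 2200.
Scan path per layer = 2780 / 0.11 = 25272.7 mm.
Scan time per layer = 25272.7 / 2920, so 8.655 s.
Layer cycle: 8.655 + 5.23 → 13.885 s.
Build time = 2200 × 13.885 = 30547 s = 8.49 hours.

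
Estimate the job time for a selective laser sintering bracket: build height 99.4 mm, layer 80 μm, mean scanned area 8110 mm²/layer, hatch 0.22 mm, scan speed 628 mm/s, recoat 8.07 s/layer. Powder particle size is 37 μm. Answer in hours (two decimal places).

Number of layers: 99.4 / 0.08 → 1243 (rounded up).
Per-layer scan distance: 8110 / 0.22 → 36863.6 mm.
Scan time per layer = 36863.6 / 628 = 58.7 s.
Time per layer = 58.7 + 8.07, so 66.77 s.
Build time = 1243 × 66.77 = 82995.11 s = 23.05 hours.

23.05 hours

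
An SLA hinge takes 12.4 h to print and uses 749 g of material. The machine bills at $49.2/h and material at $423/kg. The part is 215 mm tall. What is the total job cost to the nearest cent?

Machine-time cost: 49.2 × 12.4 → $610.08.
Material charge = 423 × 749/1000, so $316.827.
Job cost: 610.08 + 316.827 = 926.907 ≈ $926.91.

$926.91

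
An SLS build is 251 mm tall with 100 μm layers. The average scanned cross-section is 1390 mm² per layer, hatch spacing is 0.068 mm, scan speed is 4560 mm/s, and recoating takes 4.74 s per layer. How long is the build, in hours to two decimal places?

Layer count = ceil(251 / 0.1) = 2510.
Scan path per layer: 1390 / 0.068 → 20441.2 mm.
Per-layer scan time: 20441.2 / 4560 → 4.4827 s.
Time per layer = 4.4827 + 4.74, so 9.2227 s.
2510 layers × 9.2227 s/layer = 23148.977 s, i.e. 6.43 hours.

6.43 hours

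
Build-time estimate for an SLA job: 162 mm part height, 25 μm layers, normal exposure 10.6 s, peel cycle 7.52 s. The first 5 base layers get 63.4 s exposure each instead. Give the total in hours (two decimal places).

32.69 hours

Number of layers: 162 / 0.025 → 6480 (rounded up).
Base layers = 5 × (63.4 + 7.52), so 354.6 s.
Regular layers: 6475 × (10.6 + 7.52) → 117327 s.
Sum: 354.6 + 117327 = 117681.6 s → 32.69 hours.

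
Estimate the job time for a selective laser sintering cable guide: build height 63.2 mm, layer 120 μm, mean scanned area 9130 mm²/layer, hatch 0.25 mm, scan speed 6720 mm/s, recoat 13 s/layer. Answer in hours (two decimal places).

2.70 hours

Layer count = ceil(63.2 / 0.12) = 527.
Per-layer scan distance = 9130 / 0.25 = 36520 mm.
Per-layer scan time = 36520 / 6720 = 5.4345 s.
Layer cycle: 5.4345 + 13 → 18.4345 s.
Build time = 527 × 18.4345 = 9714.9815 s = 2.70 hours.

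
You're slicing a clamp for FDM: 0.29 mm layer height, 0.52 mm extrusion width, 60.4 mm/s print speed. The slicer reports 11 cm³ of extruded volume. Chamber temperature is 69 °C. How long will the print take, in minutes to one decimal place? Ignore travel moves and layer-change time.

20.1 minutes

Bead cross-section: 0.29 × 0.52 → 0.1508 mm².
Path length: 11000 mm³ / 0.1508 mm² → 72944.3 mm.
Extrusion time: 72944.3 / 60.4 → 1207.7 s.
Converting: 1207.7 s = 20.1 minutes.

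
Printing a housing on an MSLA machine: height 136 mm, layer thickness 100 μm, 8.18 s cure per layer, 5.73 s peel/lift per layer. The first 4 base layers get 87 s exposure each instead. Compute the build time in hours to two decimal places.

Layers = ⌈136/0.1⌉ = 1360.
Base layers = 4 × (87 + 5.73) = 370.92 s.
Regular layers = 1356 × (8.18 + 5.73), so 18861.96 s.
Total = 370.92 + 18861.96 = 19232.88 s = 5.34 hours.

5.34 hours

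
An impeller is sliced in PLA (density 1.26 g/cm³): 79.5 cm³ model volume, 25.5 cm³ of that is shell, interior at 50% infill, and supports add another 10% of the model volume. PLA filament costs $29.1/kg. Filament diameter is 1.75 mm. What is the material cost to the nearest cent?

Volume inside the shell = 79.5 − 25.5, so 54 cm³.
Infill deposited = 0.50 × 54, so 27 cm³.
Support = 0.10 × 79.5, so 7.95 cm³.
Total printed volume = 25.5 + 27 + 7.95 = 60.45 cm³.
Mass = 60.45 × 1.26 = 76.167 g.
At $29.1/kg: 76.167/1000 × 29.1 = $2.22.

$2.22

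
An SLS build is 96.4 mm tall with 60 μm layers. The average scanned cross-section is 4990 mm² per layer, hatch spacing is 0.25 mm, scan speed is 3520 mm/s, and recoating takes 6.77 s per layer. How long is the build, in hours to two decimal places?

Layer count = ceil(96.4 / 0.06) = 1607.
Hatch length per layer = 4990 / 0.25 = 19960 mm.
Laser time per layer = 19960 / 3520 = 5.6705 s.
Time per layer = 5.6705 + 6.77, so 12.4405 s.
Build time = 1607 × 12.4405 = 19991.8835 s = 5.55 hours.

5.55 hours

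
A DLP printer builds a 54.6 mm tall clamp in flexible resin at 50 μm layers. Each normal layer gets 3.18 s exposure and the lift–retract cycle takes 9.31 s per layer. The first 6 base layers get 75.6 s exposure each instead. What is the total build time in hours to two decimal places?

3.91 hours

Number of layers: 54.6 / 0.05 → 1092 (rounded up).
Bottom layers = 6 × (75.6 + 9.31) = 509.46 s.
Regular layers = 1086 × (3.18 + 9.31) = 13564.14 s.
Sum: 509.46 + 13564.14 = 14073.6 s → 3.91 hours.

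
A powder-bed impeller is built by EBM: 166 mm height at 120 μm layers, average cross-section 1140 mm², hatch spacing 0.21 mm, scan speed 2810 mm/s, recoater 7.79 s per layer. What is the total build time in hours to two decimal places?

3.74 hours

Layer count = ceil(166 / 0.12) = 1384.
Per-layer scan distance = 1140 / 0.21 = 5428.6 mm.
Per-layer scan time: 5428.6 / 2810 → 1.9319 s.
Layer cycle = 1.9319 + 7.79 = 9.7219 s.
1384 layers × 9.7219 s/layer = 13455.1096 s, i.e. 3.74 hours.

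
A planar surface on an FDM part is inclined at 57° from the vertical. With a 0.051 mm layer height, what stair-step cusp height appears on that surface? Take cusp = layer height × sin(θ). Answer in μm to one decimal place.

sin(57°) = 0.8387, so cusp = 0.051 × 0.8387 = 0.042774 mm → 42.8 μm.

42.8 μm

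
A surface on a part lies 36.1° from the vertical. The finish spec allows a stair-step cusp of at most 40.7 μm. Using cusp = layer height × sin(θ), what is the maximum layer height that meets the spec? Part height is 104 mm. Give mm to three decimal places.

0.069 mm

t = h_c / sin θ = 0.0407 / 0.5892 = 0.069 mm.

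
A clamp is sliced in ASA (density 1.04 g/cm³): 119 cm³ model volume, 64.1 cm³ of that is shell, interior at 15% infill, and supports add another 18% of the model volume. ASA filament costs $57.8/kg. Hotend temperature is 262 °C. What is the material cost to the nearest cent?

$5.64

Volume inside the shell: 119 − 64.1 → 54.9 cm³.
Infill volume = 0.15 × 54.9, so 8.235 cm³.
Support = 0.18 × 119 = 21.42 cm³.
Total extruded = 64.1 + 8.235 + 21.42, so 93.755 cm³.
Mass: 93.755 × 1.04 → 97.5052 g.
At $57.8/kg: 97.5052/1000 × 57.8 = $5.64.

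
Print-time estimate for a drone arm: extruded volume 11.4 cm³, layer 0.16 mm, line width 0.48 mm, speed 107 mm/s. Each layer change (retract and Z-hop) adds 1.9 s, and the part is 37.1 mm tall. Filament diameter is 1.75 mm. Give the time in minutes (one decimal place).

30.5 minutes

Bead cross-section: 0.16 × 0.48 → 0.0768 mm².
Path length: 11400 mm³ / 0.0768 mm² → 148437.5 mm.
Print-move time: 148437.5 / 107 → 1387.3 s.
Layer count = ceil(37.1 / 0.16) = 232.
Layer-change overhead = 232 × 1.9, so 440.8 s.
Total = 1387.3 + 440.8 = 1828.1 s = 30.5 minutes.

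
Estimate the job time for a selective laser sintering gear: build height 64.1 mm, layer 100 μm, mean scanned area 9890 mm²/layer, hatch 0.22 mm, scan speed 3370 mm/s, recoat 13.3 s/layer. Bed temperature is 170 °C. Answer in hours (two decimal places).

4.74 hours

Number of layers: 64.1 / 0.1 → 641 (rounded up).
Per-layer scan distance: 9890 / 0.22 → 44954.5 mm.
Laser time per layer: 44954.5 / 3370 → 13.3396 s.
Layer cycle: 13.3396 + 13.3 → 26.6396 s.
Build time = 641 × 26.6396 = 17075.9836 s = 4.74 hours.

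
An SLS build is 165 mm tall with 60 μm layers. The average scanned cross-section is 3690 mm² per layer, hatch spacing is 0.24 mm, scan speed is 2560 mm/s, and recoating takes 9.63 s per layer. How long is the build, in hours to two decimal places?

11.94 hours

Number of layers: 165 / 0.06 → 2750 (rounded up).
Hatch length per layer = 3690 / 0.24 = 15375 mm.
Per-layer scan time = 15375 / 2560 = 6.0059 s.
Layer cycle = 6.0059 + 9.63 = 15.6359 s.
2750 layers × 15.6359 s/layer = 42998.725 s, i.e. 11.94 hours.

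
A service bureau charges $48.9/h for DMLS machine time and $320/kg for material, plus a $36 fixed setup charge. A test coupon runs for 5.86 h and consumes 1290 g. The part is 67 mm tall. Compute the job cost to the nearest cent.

$735.35

Time charge: 48.9 × 5.86 → $286.554.
Material charge: 320 × 1290/1000 → $412.80.
Adding setup: 286.554 + 412.80 + 36 → 735.354 ≈ $735.35.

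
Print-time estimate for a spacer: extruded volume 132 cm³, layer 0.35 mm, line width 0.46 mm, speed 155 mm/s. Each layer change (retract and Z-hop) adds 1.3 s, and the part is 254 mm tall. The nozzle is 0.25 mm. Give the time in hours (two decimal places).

1.73 hours

Bead cross-section = 0.35 × 0.46 = 0.161 mm².
Total extruded path = 132000/0.161 = 819875.8 mm.
Extrusion time = 819875.8 / 155 = 5289.5 s.
Layer count = ceil(254 / 0.35) = 726.
Z-hop total = 726 × 1.3, so 943.8 s.
Total = 5289.5 + 943.8 = 6233.3 s = 1.73 hours.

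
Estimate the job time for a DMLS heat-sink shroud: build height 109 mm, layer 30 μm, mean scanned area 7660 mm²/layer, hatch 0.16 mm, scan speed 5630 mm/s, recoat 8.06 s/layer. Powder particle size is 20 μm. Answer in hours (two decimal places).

Layers = ⌈109/0.03⌉ = 3634.
Scan path per layer: 7660 / 0.16 → 47875 mm.
Laser time per layer: 47875 / 5630 → 8.5036 s.
Per-layer time = 8.5036 + 8.06, so 16.5636 s.
3634 layers × 16.5636 s/layer = 60192.1224 s, i.e. 16.72 hours.

16.72 hours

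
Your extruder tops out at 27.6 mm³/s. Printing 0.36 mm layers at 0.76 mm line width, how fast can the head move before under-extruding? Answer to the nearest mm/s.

101 mm/s

Bead cross-section = 0.36 × 0.76, so 0.2736 mm².
v_max = Q/A = 27.6/0.2736 = 100.88 mm/s → 101 mm/s.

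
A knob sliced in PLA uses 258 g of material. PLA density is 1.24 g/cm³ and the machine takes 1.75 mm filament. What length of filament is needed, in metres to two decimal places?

86.50 m

Volume = 258 g / 1.24 g·cm⁻³ = 208.0645 cm³ = 208064.5 mm³.
Cross-section of 1.75 mm filament: π·(1.75/2)² = 2.4053 mm².
Length = 208064.5 / 2.4053 = 86502.52 mm = 86.50 m.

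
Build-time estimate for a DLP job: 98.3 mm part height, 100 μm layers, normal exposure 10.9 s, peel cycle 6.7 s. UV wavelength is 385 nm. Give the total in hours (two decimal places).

4.81 hours

Layers = ⌈98.3/0.1⌉ = 983.
Per-layer time: 10.9 + 6.7 → 17.6 s.
Total = 983 × 17.6 = 17300.8 s = 4.81 hours.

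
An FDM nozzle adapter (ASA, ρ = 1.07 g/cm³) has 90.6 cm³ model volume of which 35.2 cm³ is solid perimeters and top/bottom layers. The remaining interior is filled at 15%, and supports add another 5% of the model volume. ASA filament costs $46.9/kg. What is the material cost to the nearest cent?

$2.41

Volume inside the shell = 90.6 − 35.2, so 55.4 cm³.
Infill volume = 0.15 × 55.4, so 8.31 cm³.
Support = 0.05 × 90.6, so 4.53 cm³.
Deposited volume: 35.2 + 8.31 + 4.53 → 48.04 cm³.
Mass = 48.04 × 1.07, so 51.4028 g.
Cost = 51.4028 g / 1000 × $46.9/kg = $2.41.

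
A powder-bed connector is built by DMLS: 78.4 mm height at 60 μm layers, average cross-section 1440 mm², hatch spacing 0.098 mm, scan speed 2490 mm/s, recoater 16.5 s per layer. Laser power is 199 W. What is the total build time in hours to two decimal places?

Layer count = ceil(78.4 / 0.06) = 1307.
Scan path per layer = 1440 / 0.098 = 14693.9 mm.
Scan time per layer = 14693.9 / 2490, so 5.9012 s.
Time per layer: 5.9012 + 16.5 → 22.4012 s.
1307 layers × 22.4012 s/layer = 29278.3684 s, i.e. 8.13 hours.

8.13 hours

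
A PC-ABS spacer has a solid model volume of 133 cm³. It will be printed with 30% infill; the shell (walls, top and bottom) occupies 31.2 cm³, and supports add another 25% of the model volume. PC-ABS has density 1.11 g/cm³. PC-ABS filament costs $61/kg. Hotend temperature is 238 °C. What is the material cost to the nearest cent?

Infill region = 133 − 31.2, so 101.8 cm³.
Infill volume = 0.30 × 101.8, so 30.54 cm³.
Support = 0.25 × 133 = 33.25 cm³.
Deposited volume: 31.2 + 30.54 + 33.25 → 94.99 cm³.
Mass = 94.99 × 1.11, so 105.4389 g.
At $61/kg: 105.4389/1000 × 61 = $6.43.

$6.43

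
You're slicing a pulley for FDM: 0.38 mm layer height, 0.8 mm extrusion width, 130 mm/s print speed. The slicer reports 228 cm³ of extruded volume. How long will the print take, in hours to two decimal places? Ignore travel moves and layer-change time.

Extrusion cross-section = 0.38 × 0.8, so 0.304 mm².
Toolpath length = 228 cm³ / 0.304 mm² = 228000 / 0.304 = 750000 mm.
Time extruding = 750000 / 130 = 5769.2 s.
In the requested units: 5769.2 s = 1.60 hours.

1.60 hours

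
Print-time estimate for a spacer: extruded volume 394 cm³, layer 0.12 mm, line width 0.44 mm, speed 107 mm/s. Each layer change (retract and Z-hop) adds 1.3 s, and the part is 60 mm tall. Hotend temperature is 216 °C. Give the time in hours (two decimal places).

19.55 hours

Line area: 0.12 × 0.44 → 0.0528 mm².
Toolpath length = 394 cm³ / 0.0528 mm² = 394000 / 0.0528 = 7462121.2 mm.
Time extruding: 7462121.2 / 107 → 69739.5 s.
Number of layers: 60 / 0.12 → 500 (rounded up).
Z-hop total = 500 × 1.3 = 650 s.
Altogether 69739.5 + 650 = 70389.5 s, i.e. 19.55 hours.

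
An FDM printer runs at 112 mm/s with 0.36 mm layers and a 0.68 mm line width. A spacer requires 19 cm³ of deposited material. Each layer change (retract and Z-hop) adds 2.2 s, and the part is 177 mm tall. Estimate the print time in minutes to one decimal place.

Extrusion cross-section = 0.36 × 0.68 = 0.2448 mm².
Total extruded path = 19000/0.2448 = 77614.4 mm.
Time extruding = 77614.4 / 112 = 693 s.
Layers = ⌈177/0.36⌉ = 492.
Layer-change overhead: 492 × 2.2 → 1082.4 s.
Total = 693 + 1082.4 = 1775.4 s = 29.6 minutes.

29.6 minutes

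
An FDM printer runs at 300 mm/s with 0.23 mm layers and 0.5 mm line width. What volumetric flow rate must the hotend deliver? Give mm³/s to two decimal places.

Bead cross-section: 0.23 × 0.5 → 0.115 mm².
Volumetric flow = 300 × 0.115 = 34.50 mm³/s.

34.50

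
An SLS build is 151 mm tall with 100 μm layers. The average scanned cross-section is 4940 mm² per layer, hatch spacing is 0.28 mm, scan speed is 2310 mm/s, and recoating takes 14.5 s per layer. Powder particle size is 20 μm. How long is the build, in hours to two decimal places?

9.29 hours

Number of layers: 151 / 0.1 → 1510 (rounded up).
Hatch length per layer = 4940 / 0.28 = 17642.9 mm.
Per-layer scan time = 17642.9 / 2310 = 7.6376 s.
Layer cycle = 7.6376 + 14.5, so 22.1376 s.
1510 layers × 22.1376 s/layer = 33427.776 s, i.e. 9.29 hours.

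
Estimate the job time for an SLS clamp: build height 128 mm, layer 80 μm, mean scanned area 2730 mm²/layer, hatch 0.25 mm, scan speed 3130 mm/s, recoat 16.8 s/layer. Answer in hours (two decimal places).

9.02 hours

Layer count = ceil(128 / 0.08) = 1600.
Hatch length per layer = 2730 / 0.25 = 10920 mm.
Laser time per layer = 10920 / 3130, so 3.4888 s.
Per-layer time = 3.4888 + 16.8 = 20.2888 s.
1600 layers × 20.2888 s/layer = 32462.08 s, i.e. 9.02 hours.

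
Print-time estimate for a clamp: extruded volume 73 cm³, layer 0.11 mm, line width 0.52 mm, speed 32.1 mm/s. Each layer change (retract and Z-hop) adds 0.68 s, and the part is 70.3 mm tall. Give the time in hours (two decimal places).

Bead cross-section = 0.11 × 0.52 = 0.0572 mm².
Total extruded path = 73000/0.0572 = 1276223.8 mm.
Print-move time = 1276223.8 / 32.1, so 39757.8 s.
Layers = ⌈70.3/0.11⌉ = 640.
Non-print overhead: 640 × 0.68 → 435.2 s.
Total = 39757.8 + 435.2 = 40193 s = 11.16 hours.

11.16 hours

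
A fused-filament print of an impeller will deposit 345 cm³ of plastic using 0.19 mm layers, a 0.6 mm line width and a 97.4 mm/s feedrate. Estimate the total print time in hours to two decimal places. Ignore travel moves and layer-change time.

Extrusion cross-section = 0.19 × 0.6 = 0.114 mm².
Toolpath length = 345 cm³ / 0.114 mm² = 345000 / 0.114 = 3026315.8 mm.
Print-move time: 3026315.8 / 97.4 → 31071 s.
Converting: 31071 s = 8.63 hours.

8.63 hours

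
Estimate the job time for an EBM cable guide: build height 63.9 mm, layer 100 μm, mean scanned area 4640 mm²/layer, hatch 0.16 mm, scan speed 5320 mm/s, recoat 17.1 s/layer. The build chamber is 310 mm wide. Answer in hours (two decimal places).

Number of layers: 63.9 / 0.1 → 639 (rounded up).
Scan path per layer = 4640 / 0.16 = 29000 mm.
Beam time per layer: 29000 / 5320 → 5.4511 s.
Time per layer = 5.4511 + 17.1 = 22.5511 s.
639 layers × 22.5511 s/layer = 14410.1529 s, i.e. 4.00 hours.

4.00 hours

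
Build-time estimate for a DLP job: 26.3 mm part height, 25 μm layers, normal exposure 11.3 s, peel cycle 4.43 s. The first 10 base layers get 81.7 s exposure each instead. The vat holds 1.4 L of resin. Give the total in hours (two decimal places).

4.79 hours

Number of layers: 26.3 / 0.025 → 1052 (rounded up).
Bottom layers = 10 × (81.7 + 4.43) = 861.3 s.
Regular layers: 1042 × (11.3 + 4.43) → 16390.66 s.
Total = 861.3 + 16390.66 = 17251.96 s = 4.79 hours.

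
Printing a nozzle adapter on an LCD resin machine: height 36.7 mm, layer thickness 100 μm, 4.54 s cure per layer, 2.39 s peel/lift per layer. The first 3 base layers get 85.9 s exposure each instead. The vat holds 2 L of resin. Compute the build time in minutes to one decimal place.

46.5 minutes

Layers = ⌈36.7/0.1⌉ = 367.
Bottom layers = 3 × (85.9 + 2.39) = 264.87 s.
Regular layers = 364 × (4.54 + 2.39) = 2522.52 s.
Total = 264.87 + 2522.52 = 2787.39 s = 46.5 minutes.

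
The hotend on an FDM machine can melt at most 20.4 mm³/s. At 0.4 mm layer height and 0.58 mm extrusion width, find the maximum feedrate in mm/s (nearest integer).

88 mm/s

A: 0.4 × 0.58 → 0.232 mm².
v_max = Q/A = 20.4/0.232 = 87.93 mm/s → 88 mm/s.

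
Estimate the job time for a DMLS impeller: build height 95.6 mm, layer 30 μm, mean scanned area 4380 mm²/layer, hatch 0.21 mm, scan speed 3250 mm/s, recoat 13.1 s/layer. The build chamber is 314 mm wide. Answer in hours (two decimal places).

Number of layers: 95.6 / 0.03 → 3187 (rounded up).
Scan path per layer = 4380 / 0.21 = 20857.1 mm.
Per-layer scan time: 20857.1 / 3250 → 6.4176 s.
Per-layer time = 6.4176 + 13.1 = 19.5176 s.
Total: 3187 × 19.5176 s = 62202.5912 s → 17.28 hours.

17.28 hours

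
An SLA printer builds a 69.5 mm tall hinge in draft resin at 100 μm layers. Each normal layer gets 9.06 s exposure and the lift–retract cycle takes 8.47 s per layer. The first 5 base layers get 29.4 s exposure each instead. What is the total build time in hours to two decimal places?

3.41 hours

Layers = ⌈69.5/0.1⌉ = 695.
Base layers: 5 × (29.4 + 8.47) → 189.35 s.
Normal layers = 690 × (9.06 + 8.47), so 12095.7 s.
Total = 189.35 + 12095.7 = 12285.05 s = 3.41 hours.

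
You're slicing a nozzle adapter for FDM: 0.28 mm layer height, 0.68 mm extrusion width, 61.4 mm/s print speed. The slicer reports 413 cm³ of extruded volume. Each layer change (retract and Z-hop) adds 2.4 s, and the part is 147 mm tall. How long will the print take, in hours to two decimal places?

10.16 hours

Bead cross-section = 0.28 × 0.68 = 0.1904 mm².
Path length: 413000 mm³ / 0.1904 mm² → 2169117.6 mm.
Extrusion time: 2169117.6 / 61.4 → 35327.6 s.
Number of layers: 147 / 0.28 → 525 (rounded up).
Z-hop total = 525 × 2.4, so 1260 s.
Altogether 35327.6 + 1260 = 36587.6 s, i.e. 10.16 hours.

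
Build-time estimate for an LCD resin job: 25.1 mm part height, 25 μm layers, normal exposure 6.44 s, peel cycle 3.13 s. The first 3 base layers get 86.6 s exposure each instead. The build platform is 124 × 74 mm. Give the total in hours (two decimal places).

Layers = ⌈25.1/0.025⌉ = 1004.
Base layers = 3 × (86.6 + 3.13), so 269.19 s.
Remaining layers = 1001 × (6.44 + 3.13) = 9579.57 s.
Sum: 269.19 + 9579.57 = 9848.76 s → 2.74 hours.

2.74 hours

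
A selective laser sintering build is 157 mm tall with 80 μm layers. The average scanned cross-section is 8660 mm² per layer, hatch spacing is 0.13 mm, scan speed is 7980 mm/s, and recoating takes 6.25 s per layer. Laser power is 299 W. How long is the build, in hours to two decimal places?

7.96 hours

Layer count = ceil(157 / 0.08) = 1963.
Per-layer scan distance = 8660 / 0.13, so 66615.4 mm.
Per-layer scan time = 66615.4 / 7980 = 8.3478 s.
Layer cycle = 8.3478 + 6.25 = 14.5978 s.
Total: 1963 × 14.5978 s = 28655.4814 s → 7.96 hours.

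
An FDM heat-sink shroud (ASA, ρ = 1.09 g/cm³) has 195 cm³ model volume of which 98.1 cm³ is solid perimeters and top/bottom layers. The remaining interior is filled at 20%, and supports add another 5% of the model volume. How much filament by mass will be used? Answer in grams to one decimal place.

Interior volume: 195 − 98.1 → 96.9 cm³.
Infill volume = 0.20 × 96.9 = 19.38 cm³.
Support: 0.05 × 195 → 9.75 cm³.
Deposited volume = 98.1 + 19.38 + 9.75, so 127.23 cm³.
Mass = 127.23 × 1.09, so 138.6807 g.

138.7 g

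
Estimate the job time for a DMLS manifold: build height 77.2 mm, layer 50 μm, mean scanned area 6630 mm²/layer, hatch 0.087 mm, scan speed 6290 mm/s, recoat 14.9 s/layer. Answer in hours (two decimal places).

Layers = ⌈77.2/0.05⌉ = 1544.
Per-layer scan distance: 6630 / 0.087 → 76206.9 mm.
Laser time per layer: 76206.9 / 6290 → 12.1156 s.
Time per layer = 12.1156 + 14.9 = 27.0156 s.
Total: 1544 × 27.0156 s = 41712.0864 s → 11.59 hours.

11.59 hours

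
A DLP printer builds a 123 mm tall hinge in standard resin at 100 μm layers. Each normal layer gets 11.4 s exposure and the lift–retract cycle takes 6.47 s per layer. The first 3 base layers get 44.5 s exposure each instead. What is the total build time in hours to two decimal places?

Layers = ⌈123/0.1⌉ = 1230.
Base layers: 3 × (44.5 + 6.47) → 152.91 s.
Remaining layers: 1227 × (11.4 + 6.47) → 21926.49 s.
Sum: 152.91 + 21926.49 = 22079.4 s → 6.13 hours.

6.13 hours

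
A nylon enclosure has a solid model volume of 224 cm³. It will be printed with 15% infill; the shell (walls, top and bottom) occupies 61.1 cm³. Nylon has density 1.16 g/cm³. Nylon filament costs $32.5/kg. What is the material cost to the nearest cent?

Infill region = 224 − 61.1 = 162.9 cm³.
Deposited infill: 0.15 × 162.9 → 24.435 cm³.
Deposited volume = 61.1 + 24.435, so 85.535 cm³.
Mass: 85.535 × 1.16 → 99.2206 g.
At $32.5/kg: 99.2206/1000 × 32.5 = $3.22.

$3.22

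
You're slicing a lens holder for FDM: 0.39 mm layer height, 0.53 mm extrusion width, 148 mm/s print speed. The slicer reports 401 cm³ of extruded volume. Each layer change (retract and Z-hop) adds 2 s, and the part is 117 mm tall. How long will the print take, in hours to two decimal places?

3.81 hours

Line area = 0.39 × 0.53 = 0.2067 mm².
Toolpath length = 401 cm³ / 0.2067 mm² = 401000 / 0.2067 = 1940009.7 mm.
Print-move time = 1940009.7 / 148, so 13108.2 s.
Layer count = ceil(117 / 0.39) = 300.
Layer-change overhead: 300 × 2 → 600 s.
Altogether 13108.2 + 600 = 13708.2 s, i.e. 3.81 hours.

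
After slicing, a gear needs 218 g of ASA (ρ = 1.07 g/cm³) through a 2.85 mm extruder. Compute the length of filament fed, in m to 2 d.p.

31.94 m

Volume = 218 g / 1.07 g·cm⁻³ = 203.7383 cm³ = 203738.3 mm³.
Filament cross-section = π × (2.85/2)² = 6.3794 mm².
L = V/A = 203738.3/6.3794 = 31936.91 mm → 31.94 m.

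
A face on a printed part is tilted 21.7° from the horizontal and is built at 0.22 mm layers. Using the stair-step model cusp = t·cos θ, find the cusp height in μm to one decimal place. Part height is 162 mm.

204.4 μm

h_c = t·cos θ = 0.22 × 0.9291 = 0.204402 mm (204.4 μm).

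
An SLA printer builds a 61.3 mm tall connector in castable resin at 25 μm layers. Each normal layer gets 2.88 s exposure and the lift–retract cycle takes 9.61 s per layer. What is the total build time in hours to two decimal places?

8.51 hours

Number of layers: 61.3 / 0.025 → 2452 (rounded up).
Each layer takes = 2.88 + 9.61, so 12.49 s.
Build time: 2452 × 12.49 s = 30625.48 s, i.e. 8.51 hours.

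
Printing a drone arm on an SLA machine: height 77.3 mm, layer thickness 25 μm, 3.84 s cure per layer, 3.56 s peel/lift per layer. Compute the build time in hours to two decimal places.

Number of layers: 77.3 / 0.025 → 3092 (rounded up).
Each layer takes: 3.84 + 3.56 → 7.4 s.
Total = 3092 × 7.4 = 22880.8 s = 6.36 hours.

6.36 hours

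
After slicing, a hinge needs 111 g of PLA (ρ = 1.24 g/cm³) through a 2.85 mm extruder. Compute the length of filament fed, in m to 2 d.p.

Volume = 111 g / 1.24 g·cm⁻³ = 89.5161 cm³ = 89516.1 mm³.
Cross-section of 2.85 mm filament: π·(2.85/2)² = 6.3794 mm².
L = V/A = 89516.1/6.3794 = 14032.06 mm → 14.03 m.

14.03 m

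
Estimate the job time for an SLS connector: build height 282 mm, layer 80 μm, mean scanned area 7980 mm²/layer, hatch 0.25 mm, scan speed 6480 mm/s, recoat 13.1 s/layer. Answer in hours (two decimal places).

17.65 hours

Layers = ⌈282/0.08⌉ = 3525.
Hatch length per layer: 7980 / 0.25 → 31920 mm.
Scan time per layer = 31920 / 6480 = 4.9259 s.
Time per layer = 4.9259 + 13.1, so 18.0259 s.
3525 layers × 18.0259 s/layer = 63541.2975 s, i.e. 17.65 hours.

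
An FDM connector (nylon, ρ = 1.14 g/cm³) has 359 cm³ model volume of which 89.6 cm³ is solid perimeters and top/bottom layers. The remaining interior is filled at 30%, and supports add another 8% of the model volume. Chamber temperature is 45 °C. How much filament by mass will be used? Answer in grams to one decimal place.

227.0 g

Interior volume = 359 − 89.6 = 269.4 cm³.
Infill deposited: 0.30 × 269.4 → 80.82 cm³.
Support = 0.08 × 359 = 28.72 cm³.
Total extruded = 89.6 + 80.82 + 28.72 = 199.14 cm³.
Mass = 199.14 × 1.14, so 227.0196 g.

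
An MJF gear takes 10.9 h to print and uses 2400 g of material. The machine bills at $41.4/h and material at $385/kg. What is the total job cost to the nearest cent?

Machine cost = 41.4 × 10.9, so $451.26.
Material charge: 385 × 2400/1000 → $924.00.
Job cost: 451.26 + 924.00 = $1375.26.

$1375.26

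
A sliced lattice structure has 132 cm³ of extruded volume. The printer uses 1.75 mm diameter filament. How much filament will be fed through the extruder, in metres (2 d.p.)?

54.88 m

Filament cross-section = π × (1.75/2)² = 2.4053 mm².
L = 132000 mm³ / 2.4053 mm² = 54878.81 mm, i.e. 54.88 m.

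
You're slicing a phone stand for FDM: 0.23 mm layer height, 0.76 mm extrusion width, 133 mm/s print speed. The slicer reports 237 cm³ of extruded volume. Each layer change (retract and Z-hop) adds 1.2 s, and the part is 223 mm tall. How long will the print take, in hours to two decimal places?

3.16 hours

Line area = 0.23 × 0.76, so 0.1748 mm².
Path length: 237000 mm³ / 0.1748 mm² → 1355835.2 mm.
Time extruding = 1355835.2 / 133 = 10194.2 s.
Layers = ⌈223/0.23⌉ = 970.
Non-print overhead = 970 × 1.2 = 1164 s.
Altogether 10194.2 + 1164 = 11358.2 s, i.e. 3.16 hours.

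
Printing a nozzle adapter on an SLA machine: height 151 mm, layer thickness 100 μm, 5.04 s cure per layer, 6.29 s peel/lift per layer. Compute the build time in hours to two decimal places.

Layer count = ceil(151 / 0.1) = 1510.
Each layer takes = 5.04 + 6.29, so 11.33 s.
Build time: 1510 × 11.33 s = 17108.3 s, i.e. 4.75 hours.

4.75 hours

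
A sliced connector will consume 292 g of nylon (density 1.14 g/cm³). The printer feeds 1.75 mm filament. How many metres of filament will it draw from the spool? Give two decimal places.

106.49 m

Extruded volume: 292/1.14 = 256.1404 cm³ (256140.4 mm³).
Cross-section of 1.75 mm filament: π·(1.75/2)² = 2.4053 mm².
Length = 256140.4 / 2.4053 = 106490 mm = 106.49 m.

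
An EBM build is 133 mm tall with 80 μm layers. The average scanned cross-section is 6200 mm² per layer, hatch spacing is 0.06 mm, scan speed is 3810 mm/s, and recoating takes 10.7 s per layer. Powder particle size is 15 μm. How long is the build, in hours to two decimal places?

17.47 hours

Number of layers: 133 / 0.08 → 1663 (rounded up).
Per-layer scan distance: 6200 / 0.06 → 103333.3 mm.
Per-layer scan time = 103333.3 / 3810 = 27.1216 s.
Per-layer time: 27.1216 + 10.7 → 37.8216 s.
1663 layers × 37.8216 s/layer = 62897.3208 s, i.e. 17.47 hours.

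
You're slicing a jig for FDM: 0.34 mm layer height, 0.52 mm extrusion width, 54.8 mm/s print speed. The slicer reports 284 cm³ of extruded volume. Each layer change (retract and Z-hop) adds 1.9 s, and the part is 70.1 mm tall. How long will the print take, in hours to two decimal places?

8.25 hours

Bead cross-section: 0.34 × 0.52 → 0.1768 mm².
Path length: 284000 mm³ / 0.1768 mm² → 1606334.8 mm.
Print-move time = 1606334.8 / 54.8, so 29312.7 s.
Layers = ⌈70.1/0.34⌉ = 207.
Layer-change overhead = 207 × 1.9, so 393.3 s.
Total = 29312.7 + 393.3 = 29706 s = 8.25 hours.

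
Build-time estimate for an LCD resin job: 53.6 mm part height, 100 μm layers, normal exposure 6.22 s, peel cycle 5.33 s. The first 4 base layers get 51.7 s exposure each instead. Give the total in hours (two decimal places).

Layer count = ceil(53.6 / 0.1) = 536.
Bottom layers: 4 × (51.7 + 5.33) → 228.12 s.
Remaining layers = 532 × (6.22 + 5.33) = 6144.6 s.
Total = 228.12 + 6144.6 = 6372.72 s = 1.77 hours.

1.77 hours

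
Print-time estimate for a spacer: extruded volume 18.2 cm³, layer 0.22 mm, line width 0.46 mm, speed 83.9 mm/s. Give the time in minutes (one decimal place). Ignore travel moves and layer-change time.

Bead cross-section = 0.22 × 0.46 = 0.1012 mm².
Toolpath length = 18.2 cm³ / 0.1012 mm² = 18200 / 0.1012 = 179841.9 mm.
Time extruding: 179841.9 / 83.9 → 2143.5 s.
2143.5 s = 35.7 minutes.

35.7 minutes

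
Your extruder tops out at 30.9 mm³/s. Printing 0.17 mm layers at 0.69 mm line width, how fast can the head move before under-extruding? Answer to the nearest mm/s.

263 mm/s

Bead cross-section = 0.17 × 0.69 = 0.1173 mm².
v_max = Q/A = 30.9/0.1173 = 263.43 mm/s → 263 mm/s.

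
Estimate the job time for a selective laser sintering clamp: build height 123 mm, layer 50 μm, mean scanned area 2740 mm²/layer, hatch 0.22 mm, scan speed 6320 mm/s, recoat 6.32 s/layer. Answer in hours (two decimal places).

5.67 hours

Number of layers: 123 / 0.05 → 2460 (rounded up).
Scan path per layer = 2740 / 0.22 = 12454.5 mm.
Per-layer scan time = 12454.5 / 6320 = 1.9706 s.
Time per layer = 1.9706 + 6.32 = 8.2906 s.
Total: 2460 × 8.2906 s = 20394.876 s → 5.67 hours.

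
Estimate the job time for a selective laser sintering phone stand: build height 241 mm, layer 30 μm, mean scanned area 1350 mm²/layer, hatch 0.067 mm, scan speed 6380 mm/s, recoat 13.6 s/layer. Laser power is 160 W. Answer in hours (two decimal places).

Layer count = ceil(241 / 0.03) = 8034.
Scan path per layer = 1350 / 0.067, so 20149.3 mm.
Laser time per layer: 20149.3 / 6380 → 3.1582 s.
Time per layer = 3.1582 + 13.6 = 16.7582 s.
Total: 8034 × 16.7582 s = 134635.3788 s → 37.40 hours.

37.40 hours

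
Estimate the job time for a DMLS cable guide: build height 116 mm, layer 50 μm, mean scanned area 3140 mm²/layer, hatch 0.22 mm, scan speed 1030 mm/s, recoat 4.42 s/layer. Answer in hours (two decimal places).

11.78 hours

Number of layers: 116 / 0.05 → 2320 (rounded up).
Scan path per layer: 3140 / 0.22 → 14272.7 mm.
Laser time per layer = 14272.7 / 1030, so 13.857 s.
Per-layer time: 13.857 + 4.42 → 18.277 s.
Total: 2320 × 18.277 s = 42402.64 s → 11.78 hours.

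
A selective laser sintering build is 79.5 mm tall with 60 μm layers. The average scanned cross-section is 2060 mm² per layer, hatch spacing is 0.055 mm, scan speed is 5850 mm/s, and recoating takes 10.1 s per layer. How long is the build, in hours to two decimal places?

6.07 hours

Layer count = ceil(79.5 / 0.06) = 1325.
Per-layer scan distance = 2060 / 0.055 = 37454.5 mm.
Per-layer scan time = 37454.5 / 5850 = 6.4025 s.
Per-layer time: 6.4025 + 10.1 → 16.5025 s.
Total: 1325 × 16.5025 s = 21865.8125 s → 6.07 hours.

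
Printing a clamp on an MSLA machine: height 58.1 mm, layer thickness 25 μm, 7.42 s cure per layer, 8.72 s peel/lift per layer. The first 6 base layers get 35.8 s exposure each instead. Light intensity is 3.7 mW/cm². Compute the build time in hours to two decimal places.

Layer count = ceil(58.1 / 0.025) = 2324.
Burn-in layers = 6 × (35.8 + 8.72), so 267.12 s.
Remaining layers = 2318 × (7.42 + 8.72), so 37412.52 s.
Total = 267.12 + 37412.52 = 37679.64 s = 10.47 hours.

10.47 hours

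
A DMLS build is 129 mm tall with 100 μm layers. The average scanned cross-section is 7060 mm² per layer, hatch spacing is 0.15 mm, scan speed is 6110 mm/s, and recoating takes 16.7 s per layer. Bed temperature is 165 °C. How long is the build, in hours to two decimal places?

Number of layers: 129 / 0.1 → 1290 (rounded up).
Hatch length per layer = 7060 / 0.15 = 47066.7 mm.
Laser time per layer = 47066.7 / 6110 = 7.7032 s.
Per-layer time: 7.7032 + 16.7 → 24.4032 s.
Total: 1290 × 24.4032 s = 31480.128 s → 8.74 hours.

8.74 hours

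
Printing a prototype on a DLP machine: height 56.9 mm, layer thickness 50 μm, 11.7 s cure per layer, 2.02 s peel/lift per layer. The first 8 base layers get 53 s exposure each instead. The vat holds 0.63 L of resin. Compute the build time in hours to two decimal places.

4.43 hours

Layer count = ceil(56.9 / 0.05) = 1138.
Burn-in layers = 8 × (53 + 2.02) = 440.16 s.
Normal layers = 1130 × (11.7 + 2.02) = 15503.6 s.
Sum: 440.16 + 15503.6 = 15943.76 s → 4.43 hours.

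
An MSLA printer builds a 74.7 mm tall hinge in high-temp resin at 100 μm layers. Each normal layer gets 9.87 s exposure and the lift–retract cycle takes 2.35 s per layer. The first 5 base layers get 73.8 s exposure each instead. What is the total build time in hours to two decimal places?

2.62 hours

Layers = ⌈74.7/0.1⌉ = 747.
Base layers = 5 × (73.8 + 2.35), so 380.75 s.
Normal layers: 742 × (9.87 + 2.35) → 9067.24 s.
Total = 380.75 + 9067.24 = 9447.99 s = 2.62 hours.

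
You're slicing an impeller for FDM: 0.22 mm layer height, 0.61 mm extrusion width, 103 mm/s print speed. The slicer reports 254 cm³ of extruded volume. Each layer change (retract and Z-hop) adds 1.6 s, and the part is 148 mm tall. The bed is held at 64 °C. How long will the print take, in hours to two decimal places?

Extrusion cross-section: 0.22 × 0.61 → 0.1342 mm².
Toolpath length = 254 cm³ / 0.1342 mm² = 254000 / 0.1342 = 1892697.5 mm.
Extrusion time = 1892697.5 / 103 = 18375.7 s.
Layers = ⌈148/0.22⌉ = 673.
Non-print overhead = 673 × 1.6, so 1076.8 s.
Altogether 18375.7 + 1076.8 = 19452.5 s, i.e. 5.40 hours.

5.40 hours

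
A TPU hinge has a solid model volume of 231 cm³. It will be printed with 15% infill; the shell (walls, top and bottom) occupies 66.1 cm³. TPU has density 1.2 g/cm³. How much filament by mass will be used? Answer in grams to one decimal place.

109.0 g

Interior volume = 231 − 66.1, so 164.9 cm³.
Infill deposited: 0.15 × 164.9 → 24.735 cm³.
Total extruded: 66.1 + 24.735 → 90.835 cm³.
Mass: 90.835 × 1.2 → 109.002 g.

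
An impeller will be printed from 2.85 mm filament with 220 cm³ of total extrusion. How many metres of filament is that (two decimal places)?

Cross-section of 2.85 mm filament: π·(2.85/2)² = 6.3794 mm².
L = 220000 mm³ / 6.3794 mm² = 34486 mm, i.e. 34.49 m.

34.49 m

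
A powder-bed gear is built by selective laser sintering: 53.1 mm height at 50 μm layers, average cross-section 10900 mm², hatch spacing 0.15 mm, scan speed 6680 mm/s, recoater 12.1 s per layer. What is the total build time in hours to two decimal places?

6.78 hours

Layers = ⌈53.1/0.05⌉ = 1062.
Hatch length per layer = 10900 / 0.15, so 72666.7 mm.
Per-layer scan time = 72666.7 / 6680, so 10.8782 s.
Per-layer time = 10.8782 + 12.1 = 22.9782 s.
Build time = 1062 × 22.9782 = 24402.8484 s = 6.78 hours.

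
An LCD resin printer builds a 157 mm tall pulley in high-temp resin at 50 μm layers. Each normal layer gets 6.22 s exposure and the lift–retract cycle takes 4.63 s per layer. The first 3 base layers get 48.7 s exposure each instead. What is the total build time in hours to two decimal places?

9.50 hours

Layer count = ceil(157 / 0.05) = 3140.
Burn-in layers = 3 × (48.7 + 4.63) = 159.99 s.
Remaining layers = 3137 × (6.22 + 4.63) = 34036.45 s.
Sum: 159.99 + 34036.45 = 34196.44 s → 9.50 hours.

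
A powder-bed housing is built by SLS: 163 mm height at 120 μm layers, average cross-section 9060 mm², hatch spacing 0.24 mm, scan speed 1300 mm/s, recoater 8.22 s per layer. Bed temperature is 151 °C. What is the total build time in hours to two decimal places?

Layer count = ceil(163 / 0.12) = 1359.
Scan path per layer = 9060 / 0.24 = 37750 mm.
Per-layer scan time = 37750 / 1300, so 29.0385 s.
Time per layer = 29.0385 + 8.22 = 37.2585 s.
Total: 1359 × 37.2585 s = 50634.3015 s → 14.07 hours.

14.07 hours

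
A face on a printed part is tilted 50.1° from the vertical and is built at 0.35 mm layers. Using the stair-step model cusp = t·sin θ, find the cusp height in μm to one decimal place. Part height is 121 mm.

268.5 μm

sin(50.1°) = 0.7672, so cusp = 0.35 × 0.7672 = 0.26852 mm → 268.5 μm.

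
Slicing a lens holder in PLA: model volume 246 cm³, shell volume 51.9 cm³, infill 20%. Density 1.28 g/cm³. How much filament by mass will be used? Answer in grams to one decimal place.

Volume inside the shell: 246 − 51.9 → 194.1 cm³.
Infill deposited: 0.20 × 194.1 → 38.82 cm³.
Total printed volume: 51.9 + 38.82 → 90.72 cm³.
Mass = 90.72 × 1.28 = 116.1216 g.

116.1 g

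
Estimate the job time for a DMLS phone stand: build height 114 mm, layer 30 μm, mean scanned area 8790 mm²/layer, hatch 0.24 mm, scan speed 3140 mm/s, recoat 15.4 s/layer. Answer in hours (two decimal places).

28.57 hours

Layers = ⌈114/0.03⌉ = 3800.
Hatch length per layer = 8790 / 0.24 = 36625 mm.
Laser time per layer = 36625 / 3140 = 11.664 s.
Time per layer: 11.664 + 15.4 → 27.064 s.
Total: 3800 × 27.064 s = 102843.2 s → 28.57 hours.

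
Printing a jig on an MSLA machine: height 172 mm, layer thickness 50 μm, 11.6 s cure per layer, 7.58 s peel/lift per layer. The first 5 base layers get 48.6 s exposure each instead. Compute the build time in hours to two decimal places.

Layer count = ceil(172 / 0.05) = 3440.
Base layers = 5 × (48.6 + 7.58) = 280.9 s.
Remaining layers: 3435 × (11.6 + 7.58) → 65883.3 s.
Total = 280.9 + 65883.3 = 66164.2 s = 18.38 hours.

18.38 hours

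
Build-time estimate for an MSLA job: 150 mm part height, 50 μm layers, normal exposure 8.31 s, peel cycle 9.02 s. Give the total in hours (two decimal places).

14.44 hours

Number of layers: 150 / 0.05 → 3000 (rounded up).
Cycle time = 8.31 + 9.02, so 17.33 s.
Build time: 3000 × 17.33 s = 51990 s, i.e. 14.44 hours.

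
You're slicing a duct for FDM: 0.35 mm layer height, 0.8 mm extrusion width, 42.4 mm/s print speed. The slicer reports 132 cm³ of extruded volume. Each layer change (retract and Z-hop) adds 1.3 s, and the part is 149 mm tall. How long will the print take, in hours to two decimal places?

Bead cross-section = 0.35 × 0.8 = 0.28 mm².
Total extruded path = 132000/0.28 = 471428.6 mm.
Print-move time: 471428.6 / 42.4 → 11118.6 s.
Layers = ⌈149/0.35⌉ = 426.
Layer-change overhead = 426 × 1.3 = 553.8 s.
Total = 11118.6 + 553.8 = 11672.4 s = 3.24 hours.

3.24 hours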